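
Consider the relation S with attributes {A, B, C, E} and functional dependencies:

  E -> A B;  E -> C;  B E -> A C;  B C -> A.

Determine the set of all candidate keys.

{E}

{E}⁺: E→AB adds A, B; E→C adds C → {A, B, C, E}.
No other minimal superkey exists.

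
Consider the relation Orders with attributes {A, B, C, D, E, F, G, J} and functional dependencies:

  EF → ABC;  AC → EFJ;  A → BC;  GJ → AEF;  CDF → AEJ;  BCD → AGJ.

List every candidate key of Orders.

Attribute D never appears on the right-hand side of any dependency, so D must belong to every candidate key.
{D}⁺ = {D}, which is not all of the schema, so we must add further attributes.
{A, D}⁺: A→BC adds B, C; BCD→AGJ adds G, J; AC→EFJ adds E, F → {A, B, C, D, E, F, G, J}. Minimal: {D}⁺ = {D}; {A}⁺ = {A, B, C, E, F, J} — none reach the full schema.
{B, C, D}⁺: BCD→AGJ adds A, G, J; AC→EFJ adds E, F → {A, B, C, D, E, F, G, J}. Minimal: {C, D}⁺ = {C, D}; {B, D}⁺ = {B, D}; {B, C}⁺ = {B, C} — none reach the full schema.
{C, D, F}⁺: CDF→AEJ adds A, E, J; EF→ABC adds B; BCD→AGJ adds G → {A, B, C, D, E, F, G, J}. Minimal: {D, F}⁺ = {D, F}; {C, F}⁺ = {C, F}; {C, D}⁺ = {C, D} — none reach the full schema.
{D, E, F}⁺: EF→ABC adds A, B, C; AC→EFJ adds J; BCD→AGJ adds G → {A, B, C, D, E, F, G, J}. Minimal: {E, F}⁺ = {A, B, C, E, F, J}; {D, F}⁺ = {D, F}; {D, E}⁺ = {D, E} — none reach the full schema.
{D, G, J}⁺: GJ→AEF adds A, E, F; EF→ABC adds B, C → {A, B, C, D, E, F, G, J}. Minimal: {G, J}⁺ = {A, B, C, E, F, G, J}; {D, J}⁺ = {D, J}; {D, G}⁺ = {D, G} — none reach the full schema.

{A, D}, {B, C, D}, {C, D, F}, {D, E, F}, {D, G, J}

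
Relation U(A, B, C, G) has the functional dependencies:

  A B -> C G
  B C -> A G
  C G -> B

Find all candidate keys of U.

{A, B}⁺: AB→CG adds C, G → {A, B, C, G}. Minimal: {B}⁺ = {B}; {A}⁺ = {A} — none reach the full schema.
{B, C}⁺: BC→AG adds A, G → {A, B, C, G}. Minimal: {C}⁺ = {C}; {B}⁺ = {B} — none reach the full schema.
{C, G}⁺: CG→B adds B; BC→AG adds A → {A, B, C, G}. Minimal: {G}⁺ = {G}; {C}⁺ = {C} — none reach the full schema.

{A, B}, {B, C}, {C, G}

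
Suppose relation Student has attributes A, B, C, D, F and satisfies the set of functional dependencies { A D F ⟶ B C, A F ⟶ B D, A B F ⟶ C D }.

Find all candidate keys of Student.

{A, F}

Attributes A, F never appear on any right-hand side, so every candidate key must contain {A, F}.
{A, F}⁺ = {A, B, C, D, F}, which is all of the schema, so {A, F} is the only candidate key.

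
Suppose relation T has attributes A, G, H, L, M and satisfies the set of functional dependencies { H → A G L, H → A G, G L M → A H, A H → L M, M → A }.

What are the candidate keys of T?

{H}⁺: H→AGL adds A, G, L; AH→LM adds M → {A, G, H, L, M}.
{G, L, M}⁺: GLM→AH adds A, H → {A, G, H, L, M}. Minimal: {L, M}⁺ = {A, L, M}; {G, M}⁺ = {A, G, M}; {G, L}⁺ = {G, L} — none reach the full schema.

{H}, {G, L, M}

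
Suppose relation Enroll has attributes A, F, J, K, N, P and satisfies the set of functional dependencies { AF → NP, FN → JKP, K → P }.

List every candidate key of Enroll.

{A, F}

Attributes A, F never appear on any right-hand side, so every candidate key must contain {A, F}.
{A, F}⁺ = {A, F, J, K, N, P}, which is all of the schema, so {A, F} is the only candidate key.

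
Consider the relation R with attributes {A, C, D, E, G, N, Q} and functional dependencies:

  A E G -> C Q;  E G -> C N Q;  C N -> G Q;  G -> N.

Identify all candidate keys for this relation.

Attributes A, D, E never appear on any right-hand side, so every candidate key must contain {A, D, E}.
{A, D, E}⁺ = {A, D, E}, which is not all of the schema, so we must add further attributes.
{A, D, E, G}⁺: AEG→CQ adds C, Q; EG→CNQ adds N → {A, C, D, E, G, N, Q}.
{A, C, D, E, N}⁺: CN→GQ adds G, Q → {A, C, D, E, G, N, Q}.

{A, D, E, G}, {A, C, D, E, N}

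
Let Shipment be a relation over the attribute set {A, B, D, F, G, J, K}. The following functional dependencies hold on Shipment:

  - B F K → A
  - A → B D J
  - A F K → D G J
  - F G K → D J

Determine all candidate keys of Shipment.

AFK; BFK

{A, F, K}⁺: A→BDJ adds B, D, J; AFK→DGJ adds G → {A, B, D, F, G, J, K}. Minimal: {F, K}⁺ = {F, K}; {A, K}⁺ = {A, B, D, J, K}; {A, F}⁺ = {A, B, D, F, J} — none reach the full schema.
{B, F, K}⁺: BFK→A adds A; A→BDJ adds D, J; AFK→DGJ adds G → {A, B, D, F, G, J, K}. Minimal: {F, K}⁺ = {F, K}; {B, K}⁺ = {B, K}; {B, F}⁺ = {B, F} — none reach the full schema.
Any other superkey contains one of these as a subset, so there are no further candidate keys.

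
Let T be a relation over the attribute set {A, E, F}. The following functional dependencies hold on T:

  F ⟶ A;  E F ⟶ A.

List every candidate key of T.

{E, F}

{E, F}⁺: F→A adds A → {A, E, F}. Minimal: {F}⁺ = {A, F}; {E}⁺ = {E} — none reach the full schema.
No other minimal superkey exists.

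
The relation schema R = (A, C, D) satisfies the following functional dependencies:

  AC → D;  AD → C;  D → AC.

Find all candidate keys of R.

{D}, {A, C}

{D}⁺: D→AC adds A, C → {A, C, D}.
{A, C}⁺: AC→D adds D → {A, C, D}. Minimal: {C}⁺ = {C}; {A}⁺ = {A} — none reach the full schema.
Any other superkey contains one of these as a subset, so there are no further candidate keys.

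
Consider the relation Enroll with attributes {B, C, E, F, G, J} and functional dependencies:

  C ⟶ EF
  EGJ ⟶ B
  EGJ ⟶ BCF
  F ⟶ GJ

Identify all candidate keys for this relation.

C, EF, EGJ

{C}⁺: C→EF adds E, F; F→GJ adds G, J; EGJ→B adds B → {B, C, E, F, G, J}.
{E, F}⁺: F→GJ adds G, J; EGJ→B adds B; EGJ→BCF adds C → {B, C, E, F, G, J}.
{E, G, J}⁺: EGJ→B adds B; EGJ→BCF adds C, F → {B, C, E, F, G, J}.
Any other superkey contains one of these as a subset, so there are no further candidate keys.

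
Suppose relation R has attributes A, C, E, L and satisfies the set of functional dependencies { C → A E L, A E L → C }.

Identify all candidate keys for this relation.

{C}⁺: C→AEL adds A, E, L → {A, C, E, L}.
{A, E, L}⁺: AEL→C adds C → {A, C, E, L}.
Any other superkey contains one of these as a subset, so there are no further candidate keys.

{C}, {A, E, L}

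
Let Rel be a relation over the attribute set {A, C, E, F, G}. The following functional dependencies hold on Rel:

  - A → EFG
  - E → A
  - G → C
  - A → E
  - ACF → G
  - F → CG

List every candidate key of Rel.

(A), (E)

{A}⁺: A→EFG adds E, F, G; G→C adds C → {A, C, E, F, G}.
{E}⁺: E→A adds A; A→EFG adds F, G; G→C adds C → {A, C, E, F, G}.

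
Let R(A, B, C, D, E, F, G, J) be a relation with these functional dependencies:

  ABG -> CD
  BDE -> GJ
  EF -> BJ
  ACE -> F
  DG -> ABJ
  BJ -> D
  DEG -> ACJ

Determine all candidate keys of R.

{E, F}⁺: EF→BJ adds B, J; BJ→D adds D; BDE→GJ adds G; DG→ABJ adds A; DEG→ACJ adds C → {A, B, C, D, E, F, G, J}. Minimal: {F}⁺ = {F}; {E}⁺ = {E} — none reach the full schema.
{A, C, E}⁺: ACE→F adds F; EF→BJ adds B, J; BJ→D adds D; BDE→GJ adds G → {A, B, C, D, E, F, G, J}. Minimal: {C, E}⁺ = {C, E}; {A, E}⁺ = {A, E}; {A, C}⁺ = {A, C} — none reach the full schema.
{B, D, E}⁺: BDE→GJ adds G, J; DG→ABJ adds A; DEG→ACJ adds C; ACE→F adds F → {A, B, C, D, E, F, G, J}. Minimal: {D, E}⁺ = {D, E}; {B, E}⁺ = {B, E}; {B, D}⁺ = {B, D} — none reach the full schema.
{B, E, J}⁺: BJ→D adds D; BDE→GJ adds G; DG→ABJ adds A; DEG→ACJ adds C; ACE→F adds F → {A, B, C, D, E, F, G, J}. Minimal: {E, J}⁺ = {E, J}; {B, J}⁺ = {B, D, J}; {B, E}⁺ = {B, E} — none reach the full schema.
{D, E, G}⁺: DG→ABJ adds A, B, J; DEG→ACJ adds C; ACE→F adds F → {A, B, C, D, E, F, G, J}. Minimal: {E, G}⁺ = {E, G}; {D, G}⁺ = {A, B, C, D, G, J}; {D, E}⁺ = {D, E} — none reach the full schema.
{A, B, E, G}⁺: ABG→CD adds C, D; BDE→GJ adds J; ACE→F adds F → {A, B, C, D, E, F, G, J}. Minimal: {B, E, G}⁺ = {B, E, G}; {A, E, G}⁺ = {A, E, G}; {A, B, G}⁺ = {A, B, C, D, G, J}; … — none reach the full schema.

(E, F); (A, C, E); (B, D, E); (B, E, J); (D, E, G); (A, B, E, G)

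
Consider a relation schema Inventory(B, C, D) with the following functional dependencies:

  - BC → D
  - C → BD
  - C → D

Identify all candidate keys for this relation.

(C)

Attribute C never appears on the right-hand side of any dependency, so C must belong to every candidate key.
{C}⁺ = {B, C, D}, which is all of the schema, so {C} is the only candidate key.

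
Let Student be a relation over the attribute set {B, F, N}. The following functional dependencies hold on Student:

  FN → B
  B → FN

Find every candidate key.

{B}, {F, N}

{B}⁺: B→FN adds F, N → {B, F, N}.
{F, N}⁺: FN→B adds B → {B, F, N}. Minimal: {N}⁺ = {N}; {F}⁺ = {F} — none reach the full schema.
Any other superkey contains one of these as a subset, so there are no further candidate keys.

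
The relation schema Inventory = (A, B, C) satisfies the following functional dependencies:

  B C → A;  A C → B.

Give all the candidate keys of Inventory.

{A, C}, {B, C}

Attribute C never appears on the right-hand side of any dependency, so C must belong to every candidate key.
{C}⁺ = {C}, which is not all of the schema, so we must add further attributes.
{A, C}⁺: AC→B adds B → {A, B, C}. Minimal: {C}⁺ = {C}; {A}⁺ = {A} — none reach the full schema.
{B, C}⁺: BC→A adds A → {A, B, C}. Minimal: {C}⁺ = {C}; {B}⁺ = {B} — none reach the full schema.
Any other superkey contains one of these as a subset, so there are no further candidate keys.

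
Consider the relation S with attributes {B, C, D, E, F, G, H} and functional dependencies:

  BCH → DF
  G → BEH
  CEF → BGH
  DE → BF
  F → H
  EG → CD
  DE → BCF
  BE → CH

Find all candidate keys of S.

{G}; {B, E}; {D, E}; {C, E, F}

{G}⁺: G→BEH adds B, E, H; EG→CD adds C, D; DE→BCF adds F → {B, C, D, E, F, G, H}.
{B, E}⁺: BE→CH adds C, H; BCH→DF adds D, F; CEF→BGH adds G → {B, C, D, E, F, G, H}.
{D, E}⁺: DE→BF adds B, F; F→H adds H; DE→BCF adds C; CEF→BGH adds G → {B, C, D, E, F, G, H}.
{C, E, F}⁺: CEF→BGH adds B, G, H; EG→CD adds D → {B, C, D, E, F, G, H}.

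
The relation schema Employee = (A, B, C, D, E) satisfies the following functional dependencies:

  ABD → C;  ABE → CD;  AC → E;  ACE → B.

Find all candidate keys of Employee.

Attribute A never appears on the right-hand side of any dependency, so A must belong to every candidate key.
{A}⁺ = {A}, which is not all of the schema, so we must add further attributes.
{A, C}⁺: AC→E adds E; ACE→B adds B; ABE→CD adds D → {A, B, C, D, E}. Minimal: {C}⁺ = {C}; {A}⁺ = {A} — none reach the full schema.
{A, B, D}⁺: ABD→C adds C; AC→E adds E → {A, B, C, D, E}. Minimal: {B, D}⁺ = {B, D}; {A, D}⁺ = {A, D}; {A, B}⁺ = {A, B} — none reach the full schema.
{A, B, E}⁺: ABE→CD adds C, D → {A, B, C, D, E}. Minimal: {B, E}⁺ = {B, E}; {A, E}⁺ = {A, E}; {A, B}⁺ = {A, B} — none reach the full schema.
Any other superkey contains one of these as a subset, so there are no further candidate keys.

{A, C}, {A, B, D}, {A, B, E}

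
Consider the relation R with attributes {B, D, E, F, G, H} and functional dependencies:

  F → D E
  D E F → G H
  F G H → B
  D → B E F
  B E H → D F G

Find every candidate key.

{D}⁺: D→BEF adds B, E, F; DEF→GH adds G, H → {B, D, E, F, G, H}.
{F}⁺: F→DE adds D, E; DEF→GH adds G, H; FGH→B adds B → {B, D, E, F, G, H}.
{B, E, H}⁺: BEH→DFG adds D, F, G → {B, D, E, F, G, H}. Minimal: {E, H}⁺ = {E, H}; {B, H}⁺ = {B, H}; {B, E}⁺ = {B, E} — none reach the full schema.

{D}; {F}; {B, E, H}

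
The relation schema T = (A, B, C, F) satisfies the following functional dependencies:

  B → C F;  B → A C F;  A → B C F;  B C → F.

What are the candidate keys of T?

A, B

{A}⁺: A→BCF adds B, C, F → {A, B, C, F}.
{B}⁺: B→CF adds C, F; B→ACF adds A → {A, B, C, F}.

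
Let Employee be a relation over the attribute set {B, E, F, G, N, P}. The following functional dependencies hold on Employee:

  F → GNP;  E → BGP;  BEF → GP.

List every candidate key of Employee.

{E, F}

Attributes E, F never appear on any right-hand side, so every candidate key must contain {E, F}.
{E, F}⁺ = {B, E, F, G, N, P}, which is all of the schema, so {E, F} is the only candidate key.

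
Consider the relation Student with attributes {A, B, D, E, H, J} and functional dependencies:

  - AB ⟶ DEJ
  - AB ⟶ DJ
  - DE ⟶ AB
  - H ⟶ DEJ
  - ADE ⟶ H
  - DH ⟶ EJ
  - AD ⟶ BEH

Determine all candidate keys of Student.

{H}⁺: H→DEJ adds D, E, J; DE→AB adds A, B → {A, B, D, E, H, J}.
{A, B}⁺: AB→DEJ adds D, E, J; ADE→H adds H → {A, B, D, E, H, J}. Minimal: {B}⁺ = {B}; {A}⁺ = {A} — none reach the full schema.
{A, D}⁺: AD→BEH adds B, E, H; AB→DEJ adds J → {A, B, D, E, H, J}. Minimal: {D}⁺ = {D}; {A}⁺ = {A} — none reach the full schema.
{D, E}⁺: DE→AB adds A, B; ADE→H adds H; DH→EJ adds J → {A, B, D, E, H, J}. Minimal: {E}⁺ = {E}; {D}⁺ = {D} — none reach the full schema.

(H); (A, B); (A, D); (D, E)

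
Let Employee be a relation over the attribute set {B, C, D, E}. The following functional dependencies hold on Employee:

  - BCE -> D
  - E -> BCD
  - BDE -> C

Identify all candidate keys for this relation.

(E)

Attribute E never appears on the right-hand side of any dependency, so E must belong to every candidate key.
{E}⁺ = {B, C, D, E}, which is all of the schema, so {E} is the only candidate key.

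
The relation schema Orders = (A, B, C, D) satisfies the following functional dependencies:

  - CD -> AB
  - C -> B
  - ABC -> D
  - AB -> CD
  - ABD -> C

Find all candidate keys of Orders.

{A, B}⁺: AB→CD adds C, D → {A, B, C, D}. Minimal: {B}⁺ = {B}; {A}⁺ = {A} — none reach the full schema.
{A, C}⁺: C→B adds B; ABC→D adds D → {A, B, C, D}. Minimal: {C}⁺ = {B, C}; {A}⁺ = {A} — none reach the full schema.
{C, D}⁺: CD→AB adds A, B → {A, B, C, D}. Minimal: {D}⁺ = {D}; {C}⁺ = {B, C} — none reach the full schema.
Any other superkey contains one of these as a subset, so there are no further candidate keys.

AB; AC; CD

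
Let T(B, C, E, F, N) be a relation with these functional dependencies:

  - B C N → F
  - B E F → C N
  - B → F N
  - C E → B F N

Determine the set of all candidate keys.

Attribute E never appears on the right-hand side of any dependency, so E must belong to every candidate key.
{E}⁺ = {E}, which is not all of the schema, so we must add further attributes.
{B, E}⁺: B→FN adds F, N; BEF→CN adds C → {B, C, E, F, N}.
{C, E}⁺: CE→BFN adds B, F, N → {B, C, E, F, N}.
Any other superkey contains one of these as a subset, so there are no further candidate keys.

(B, E), (C, E)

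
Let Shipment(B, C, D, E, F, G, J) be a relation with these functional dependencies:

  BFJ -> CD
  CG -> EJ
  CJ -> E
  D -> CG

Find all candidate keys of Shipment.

Attributes B, F never appear on any right-hand side, so every candidate key must contain {B, F}.
{B, F}⁺ = {B, F}, which is not all of the schema, so we must add further attributes.
{B, D, F}⁺: D→CG adds C, G; CG→EJ adds E, J → {B, C, D, E, F, G, J}. Minimal: {D, F}⁺ = {C, D, E, F, G, J}; {B, F}⁺ = {B, F}; {B, D}⁺ = {B, C, D, E, G, J} — none reach the full schema.
{B, F, J}⁺: BFJ→CD adds C, D; CJ→E adds E; D→CG adds G → {B, C, D, E, F, G, J}. Minimal: {F, J}⁺ = {F, J}; {B, J}⁺ = {B, J}; {B, F}⁺ = {B, F} — none reach the full schema.
{B, C, F, G}⁺: CG→EJ adds E, J; BFJ→CD adds D → {B, C, D, E, F, G, J}. Minimal: {C, F, G}⁺ = {C, E, F, G, J}; {B, F, G}⁺ = {B, F, G}; {B, C, G}⁺ = {B, C, E, G, J}; … — none reach the full schema.

BDF; BFJ; BCFG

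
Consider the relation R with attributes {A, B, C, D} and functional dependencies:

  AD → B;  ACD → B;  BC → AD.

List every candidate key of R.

Attribute C never appears on the right-hand side of any dependency, so C must belong to every candidate key.
{C}⁺ = {C}, which is not all of the schema, so we must add further attributes.
{B, C}⁺: BC→AD adds A, D → {A, B, C, D}.
{A, C, D}⁺: AD→B adds B → {A, B, C, D}.
Any other superkey contains one of these as a subset, so there are no further candidate keys.

{B, C}; {A, C, D}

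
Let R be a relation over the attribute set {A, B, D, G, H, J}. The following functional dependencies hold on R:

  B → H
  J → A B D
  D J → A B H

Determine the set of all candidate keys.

Attributes G, J never appear on any right-hand side, so every candidate key must contain {G, J}.
{G, J}⁺ = {A, B, D, G, H, J}, which is all of the schema, so {G, J} is the only candidate key.

{G, J}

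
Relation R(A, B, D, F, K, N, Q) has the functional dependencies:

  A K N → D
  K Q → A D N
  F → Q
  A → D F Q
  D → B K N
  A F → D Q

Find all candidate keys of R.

(A), (D, F), (D, Q), (F, K), (K, Q)

{A}⁺: A→DFQ adds D, F, Q; D→BKN adds B, K, N → {A, B, D, F, K, N, Q}.
{D, F}⁺: F→Q adds Q; D→BKN adds B, K, N; KQ→ADN adds A → {A, B, D, F, K, N, Q}. Minimal: {F}⁺ = {F, Q}; {D}⁺ = {B, D, K, N} — none reach the full schema.
{D, Q}⁺: D→BKN adds B, K, N; KQ→ADN adds A; A→DFQ adds F → {A, B, D, F, K, N, Q}. Minimal: {Q}⁺ = {Q}; {D}⁺ = {B, D, K, N} — none reach the full schema.
{F, K}⁺: F→Q adds Q; KQ→ADN adds A, D, N; D→BKN adds B → {A, B, D, F, K, N, Q}. Minimal: {K}⁺ = {K}; {F}⁺ = {F, Q} — none reach the full schema.
{K, Q}⁺: KQ→ADN adds A, D, N; A→DFQ adds F; D→BKN adds B → {A, B, D, F, K, N, Q}. Minimal: {Q}⁺ = {Q}; {K}⁺ = {K} — none reach the full schema.
Any other superkey contains one of these as a subset, so there are no further candidate keys.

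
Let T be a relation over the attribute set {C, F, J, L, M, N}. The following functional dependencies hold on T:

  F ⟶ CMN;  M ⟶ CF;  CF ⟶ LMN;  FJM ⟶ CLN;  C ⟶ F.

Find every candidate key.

{C, J}⁺: C→F adds F; F→CMN adds M, N; CF→LMN adds L → {C, F, J, L, M, N}. Minimal: {J}⁺ = {J}; {C}⁺ = {C, F, L, M, N} — none reach the full schema.
{F, J}⁺: F→CMN adds C, M, N; CF→LMN adds L → {C, F, J, L, M, N}. Minimal: {J}⁺ = {J}; {F}⁺ = {C, F, L, M, N} — none reach the full schema.
{J, M}⁺: M→CF adds C, F; CF→LMN adds L, N → {C, F, J, L, M, N}. Minimal: {M}⁺ = {C, F, L, M, N}; {J}⁺ = {J} — none reach the full schema.

{C, J}, {F, J}, {J, M}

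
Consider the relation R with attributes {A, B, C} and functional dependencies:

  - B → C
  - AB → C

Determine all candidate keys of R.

Attributes A, B never appear on any right-hand side, so every candidate key must contain {A, B}.
{A, B}⁺ = {A, B, C}, which is all of the schema, so {A, B} is the only candidate key.

(A, B)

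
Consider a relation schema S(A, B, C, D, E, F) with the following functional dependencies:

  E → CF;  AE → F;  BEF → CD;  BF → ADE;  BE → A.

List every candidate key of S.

{B, E}, {B, F}

Attribute B never appears on the right-hand side of any dependency, so B must belong to every candidate key.
{B}⁺ = {B}, which is not all of the schema, so we must add further attributes.
{B, E}⁺: E→CF adds C, F; BEF→CD adds D; BF→ADE adds A → {A, B, C, D, E, F}.
{B, F}⁺: BF→ADE adds A, D, E; E→CF adds C → {A, B, C, D, E, F}.
Any other superkey contains one of these as a subset, so there are no further candidate keys.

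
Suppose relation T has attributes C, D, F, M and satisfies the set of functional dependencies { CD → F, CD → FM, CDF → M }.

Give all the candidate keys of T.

{C, D}

Attributes C, D never appear on any right-hand side, so every candidate key must contain {C, D}.
{C, D}⁺ = {C, D, F, M}, which is all of the schema, so {C, D} is the only candidate key.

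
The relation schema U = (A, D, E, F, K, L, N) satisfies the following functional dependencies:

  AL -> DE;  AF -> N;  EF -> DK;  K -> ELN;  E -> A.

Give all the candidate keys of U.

{E, F}⁺: EF→DK adds D, K; K→ELN adds L, N; E→A adds A → {A, D, E, F, K, L, N}. Minimal: {F}⁺ = {F}; {E}⁺ = {A, E} — none reach the full schema.
{F, K}⁺: K→ELN adds E, L, N; E→A adds A; AL→DE adds D → {A, D, E, F, K, L, N}. Minimal: {K}⁺ = {A, D, E, K, L, N}; {F}⁺ = {F} — none reach the full schema.
{A, F, L}⁺: AL→DE adds D, E; AF→N adds N; EF→DK adds K → {A, D, E, F, K, L, N}. Minimal: {F, L}⁺ = {F, L}; {A, L}⁺ = {A, D, E, L}; {A, F}⁺ = {A, F, N} — none reach the full schema.

{E, F}; {F, K}; {A, F, L}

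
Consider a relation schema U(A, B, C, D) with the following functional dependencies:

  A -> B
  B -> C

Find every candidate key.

Attributes A, D never appear on any right-hand side, so every candidate key must contain {A, D}.
{A, D}⁺ = {A, B, C, D}, which is all of the schema, so {A, D} is the only candidate key.

{A, D}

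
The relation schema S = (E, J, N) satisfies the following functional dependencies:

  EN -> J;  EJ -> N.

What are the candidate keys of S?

Attribute E never appears on the right-hand side of any dependency, so E must belong to every candidate key.
{E}⁺ = {E}, which is not all of the schema, so we must add further attributes.
{E, J}⁺: EJ→N adds N → {E, J, N}. Minimal: {J}⁺ = {J}; {E}⁺ = {E} — none reach the full schema.
{E, N}⁺: EN→J adds J → {E, J, N}. Minimal: {N}⁺ = {N}; {E}⁺ = {E} — none reach the full schema.
Any other superkey contains one of these as a subset, so there are no further candidate keys.

{E, J}, {E, N}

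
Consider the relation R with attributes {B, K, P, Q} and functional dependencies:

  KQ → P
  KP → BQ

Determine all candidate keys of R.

{K, P}⁺: KP→BQ adds B, Q → {B, K, P, Q}. Minimal: {P}⁺ = {P}; {K}⁺ = {K} — none reach the full schema.
{K, Q}⁺: KQ→P adds P; KP→BQ adds B → {B, K, P, Q}. Minimal: {Q}⁺ = {Q}; {K}⁺ = {K} — none reach the full schema.
Any other superkey contains one of these as a subset, so there are no further candidate keys.

{K, P}, {K, Q}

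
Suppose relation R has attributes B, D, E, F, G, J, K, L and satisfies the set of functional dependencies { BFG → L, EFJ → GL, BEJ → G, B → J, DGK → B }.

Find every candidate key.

BDEFK, DEFGK, DEFJK

Attributes D, E, F, K never appear on any right-hand side, so every candidate key must contain {D, E, F, K}.
{D, E, F, K}⁺ = {D, E, F, K}, which is not all of the schema, so we must add further attributes.
{B, D, E, F, K}⁺: B→J adds J; EFJ→GL adds G, L → {B, D, E, F, G, J, K, L}. Minimal: {D, E, F, K}⁺ = {D, E, F, K}; {B, E, F, K}⁺ = {B, E, F, G, J, K, L}; {B, D, F, K}⁺ = {B, D, F, J, K}; … — none reach the full schema.
{D, E, F, G, K}⁺: DGK→B adds B; BFG→L adds L; B→J adds J → {B, D, E, F, G, J, K, L}. Minimal: {E, F, G, K}⁺ = {E, F, G, K}; {D, F, G, K}⁺ = {B, D, F, G, J, K, L}; {D, E, G, K}⁺ = {B, D, E, G, J, K}; … — none reach the full schema.
{D, E, F, J, K}⁺: EFJ→GL adds G, L; DGK→B adds B → {B, D, E, F, G, J, K, L}. Minimal: {E, F, J, K}⁺ = {E, F, G, J, K, L}; {D, F, J, K}⁺ = {D, F, J, K}; {D, E, J, K}⁺ = {D, E, J, K}; … — none reach the full schema.
Any other superkey contains one of these as a subset, so there are no further candidate keys.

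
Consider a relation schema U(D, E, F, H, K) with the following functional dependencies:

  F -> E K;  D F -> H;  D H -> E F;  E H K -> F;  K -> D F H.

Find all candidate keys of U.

{F}⁺: F→EK adds E, K; K→DFH adds D, H → {D, E, F, H, K}.
{K}⁺: K→DFH adds D, F, H; F→EK adds E → {D, E, F, H, K}.
{D, H}⁺: DH→EF adds E, F; F→EK adds K → {D, E, F, H, K}.

F, K, DH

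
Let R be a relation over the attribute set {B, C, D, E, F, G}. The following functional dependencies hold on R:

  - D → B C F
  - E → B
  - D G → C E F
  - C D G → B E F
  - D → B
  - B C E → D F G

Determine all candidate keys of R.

{C, E}, {D, E}, {D, G}

{C, E}⁺: E→B adds B; BCE→DFG adds D, F, G → {B, C, D, E, F, G}. Minimal: {E}⁺ = {B, E}; {C}⁺ = {C} — none reach the full schema.
{D, E}⁺: D→BCF adds B, C, F; BCE→DFG adds G → {B, C, D, E, F, G}. Minimal: {E}⁺ = {B, E}; {D}⁺ = {B, C, D, F} — none reach the full schema.
{D, G}⁺: D→BCF adds B, C, F; DG→CEF adds E → {B, C, D, E, F, G}. Minimal: {G}⁺ = {G}; {D}⁺ = {B, C, D, F} — none reach the full schema.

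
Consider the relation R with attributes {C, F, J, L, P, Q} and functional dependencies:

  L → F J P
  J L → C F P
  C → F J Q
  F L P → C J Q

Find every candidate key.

(L)

Attribute L never appears on the right-hand side of any dependency, so L must belong to every candidate key.
{L}⁺ = {C, F, J, L, P, Q}, which is all of the schema, so {L} is the only candidate key.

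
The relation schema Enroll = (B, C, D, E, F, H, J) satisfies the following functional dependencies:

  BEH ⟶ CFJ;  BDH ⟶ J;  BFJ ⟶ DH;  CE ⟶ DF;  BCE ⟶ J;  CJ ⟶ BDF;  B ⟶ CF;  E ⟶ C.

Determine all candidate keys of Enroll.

(B, E), (E, J)

{B, E}⁺: B→CF adds C, F; CE→DF adds D; BCE→J adds J; BFJ→DH adds H → {B, C, D, E, F, H, J}. Minimal: {E}⁺ = {C, D, E, F}; {B}⁺ = {B, C, F} — none reach the full schema.
{E, J}⁺: E→C adds C; CE→DF adds D, F; CJ→BDF adds B; BFJ→DH adds H → {B, C, D, E, F, H, J}. Minimal: {J}⁺ = {J}; {E}⁺ = {C, D, E, F} — none reach the full schema.
Any other superkey contains one of these as a subset, so there are no further candidate keys.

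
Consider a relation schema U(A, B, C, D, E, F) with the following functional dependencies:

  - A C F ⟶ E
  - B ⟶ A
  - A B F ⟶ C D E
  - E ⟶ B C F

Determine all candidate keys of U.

E, BF, ACF

{E}⁺: E→BCF adds B, C, F; B→A adds A; ABF→CDE adds D → {A, B, C, D, E, F}.
{B, F}⁺: B→A adds A; ABF→CDE adds C, D, E → {A, B, C, D, E, F}. Minimal: {F}⁺ = {F}; {B}⁺ = {A, B} — none reach the full schema.
{A, C, F}⁺: ACF→E adds E; E→BCF adds B; ABF→CDE adds D → {A, B, C, D, E, F}. Minimal: {C, F}⁺ = {C, F}; {A, F}⁺ = {A, F}; {A, C}⁺ = {A, C} — none reach the full schema.
Any other superkey contains one of these as a subset, so there are no further candidate keys.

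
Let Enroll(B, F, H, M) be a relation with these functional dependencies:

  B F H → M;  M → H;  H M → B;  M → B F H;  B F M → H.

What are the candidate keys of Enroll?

{M}⁺: M→H adds H; HM→B adds B; M→BFH adds F → {B, F, H, M}.
{B, F, H}⁺: BFH→M adds M → {B, F, H, M}. Minimal: {F, H}⁺ = {F, H}; {B, H}⁺ = {B, H}; {B, F}⁺ = {B, F} — none reach the full schema.
Any other superkey contains one of these as a subset, so there are no further candidate keys.

{M}, {B, F, H}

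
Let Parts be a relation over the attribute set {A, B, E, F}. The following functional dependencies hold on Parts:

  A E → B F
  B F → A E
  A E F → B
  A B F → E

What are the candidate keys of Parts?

AE, BF

{A, E}⁺: AE→BF adds B, F → {A, B, E, F}. Minimal: {E}⁺ = {E}; {A}⁺ = {A} — none reach the full schema.
{B, F}⁺: BF→AE adds A, E → {A, B, E, F}. Minimal: {F}⁺ = {F}; {B}⁺ = {B} — none reach the full schema.
Any other superkey contains one of these as a subset, so there are no further candidate keys.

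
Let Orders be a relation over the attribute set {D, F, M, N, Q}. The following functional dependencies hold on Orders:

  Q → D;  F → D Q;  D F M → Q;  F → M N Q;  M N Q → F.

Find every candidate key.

{F}, {M, N, Q}

{F}⁺: F→DQ adds D, Q; F→MNQ adds M, N → {D, F, M, N, Q}.
{M, N, Q}⁺: Q→D adds D; MNQ→F adds F → {D, F, M, N, Q}. Minimal: {N, Q}⁺ = {D, N, Q}; {M, Q}⁺ = {D, M, Q}; {M, N}⁺ = {M, N} — none reach the full schema.
Any other superkey contains one of these as a subset, so there are no further candidate keys.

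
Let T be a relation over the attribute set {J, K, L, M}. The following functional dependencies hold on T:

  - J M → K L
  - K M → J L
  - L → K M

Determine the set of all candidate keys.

{L}⁺: L→KM adds K, M; KM→JL adds J → {J, K, L, M}.
{J, M}⁺: JM→KL adds K, L → {J, K, L, M}. Minimal: {M}⁺ = {M}; {J}⁺ = {J} — none reach the full schema.
{K, M}⁺: KM→JL adds J, L → {J, K, L, M}. Minimal: {M}⁺ = {M}; {K}⁺ = {K} — none reach the full schema.

(L), (J, M), (K, M)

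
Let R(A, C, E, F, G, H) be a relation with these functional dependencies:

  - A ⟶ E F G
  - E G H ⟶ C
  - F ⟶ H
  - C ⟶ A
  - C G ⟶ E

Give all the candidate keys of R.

{A}⁺: A→EFG adds E, F, G; F→H adds H; EGH→C adds C → {A, C, E, F, G, H}.
{C}⁺: C→A adds A; A→EFG adds E, F, G; F→H adds H → {A, C, E, F, G, H}.
{E, F, G}⁺: F→H adds H; EGH→C adds C; C→A adds A → {A, C, E, F, G, H}.
{E, G, H}⁺: EGH→C adds C; C→A adds A; A→EFG adds F → {A, C, E, F, G, H}.
Any other superkey contains one of these as a subset, so there are no further candidate keys.

{A}, {C}, {E, F, G}, {E, G, H}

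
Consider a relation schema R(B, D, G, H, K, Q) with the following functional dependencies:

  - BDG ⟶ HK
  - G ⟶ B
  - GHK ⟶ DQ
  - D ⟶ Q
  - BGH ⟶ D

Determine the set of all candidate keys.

Attribute G never appears on the right-hand side of any dependency, so G must belong to every candidate key.
{G}⁺ = {B, G}, which is not all of the schema, so we must add further attributes.
{D, G}⁺: G→B adds B; D→Q adds Q; BDG→HK adds H, K → {B, D, G, H, K, Q}. Minimal: {G}⁺ = {B, G}; {D}⁺ = {D, Q} — none reach the full schema.
{G, H}⁺: G→B adds B; BGH→D adds D; BDG→HK adds K; GHK→DQ adds Q → {B, D, G, H, K, Q}. Minimal: {H}⁺ = {H}; {G}⁺ = {B, G} — none reach the full schema.

{D, G}, {G, H}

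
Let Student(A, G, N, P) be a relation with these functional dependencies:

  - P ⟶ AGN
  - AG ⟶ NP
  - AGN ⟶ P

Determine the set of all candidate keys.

(P), (A, G)

{P}⁺: P→AGN adds A, G, N → {A, G, N, P}.
{A, G}⁺: AG→NP adds N, P → {A, G, N, P}. Minimal: {G}⁺ = {G}; {A}⁺ = {A} — none reach the full schema.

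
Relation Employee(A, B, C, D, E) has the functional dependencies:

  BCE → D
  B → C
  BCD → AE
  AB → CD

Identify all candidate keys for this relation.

{A, B}, {B, D}, {B, E}

Attribute B never appears on the right-hand side of any dependency, so B must belong to every candidate key.
{B}⁺ = {B, C}, which is not all of the schema, so we must add further attributes.
{A, B}⁺: B→C adds C; AB→CD adds D; BCD→AE adds E → {A, B, C, D, E}. Minimal: {B}⁺ = {B, C}; {A}⁺ = {A} — none reach the full schema.
{B, D}⁺: B→C adds C; BCD→AE adds A, E → {A, B, C, D, E}. Minimal: {D}⁺ = {D}; {B}⁺ = {B, C} — none reach the full schema.
{B, E}⁺: B→C adds C; BCE→D adds D; BCD→AE adds A → {A, B, C, D, E}. Minimal: {E}⁺ = {E}; {B}⁺ = {B, C} — none reach the full schema.
Any other superkey contains one of these as a subset, so there are no further candidate keys.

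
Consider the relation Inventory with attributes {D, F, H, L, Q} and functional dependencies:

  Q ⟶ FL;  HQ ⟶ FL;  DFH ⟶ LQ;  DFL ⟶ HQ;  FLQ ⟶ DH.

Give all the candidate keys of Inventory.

{Q}⁺: Q→FL adds F, L; FLQ→DH adds D, H → {D, F, H, L, Q}.
{D, F, H}⁺: DFH→LQ adds L, Q → {D, F, H, L, Q}. Minimal: {F, H}⁺ = {F, H}; {D, H}⁺ = {D, H}; {D, F}⁺ = {D, F} — none reach the full schema.
{D, F, L}⁺: DFL→HQ adds H, Q → {D, F, H, L, Q}. Minimal: {F, L}⁺ = {F, L}; {D, L}⁺ = {D, L}; {D, F}⁺ = {D, F} — none reach the full schema.

{Q}; {D, F, H}; {D, F, L}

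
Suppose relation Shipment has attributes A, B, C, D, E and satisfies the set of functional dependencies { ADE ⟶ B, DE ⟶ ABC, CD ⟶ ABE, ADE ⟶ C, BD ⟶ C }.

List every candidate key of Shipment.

(B, D), (C, D), (D, E)

Attribute D never appears on the right-hand side of any dependency, so D must belong to every candidate key.
{D}⁺ = {D}, which is not all of the schema, so we must add further attributes.
{B, D}⁺: BD→C adds C; CD→ABE adds A, E → {A, B, C, D, E}. Minimal: {D}⁺ = {D}; {B}⁺ = {B} — none reach the full schema.
{C, D}⁺: CD→ABE adds A, B, E → {A, B, C, D, E}. Minimal: {D}⁺ = {D}; {C}⁺ = {C} — none reach the full schema.
{D, E}⁺: DE→ABC adds A, B, C → {A, B, C, D, E}. Minimal: {E}⁺ = {E}; {D}⁺ = {D} — none reach the full schema.
Any other superkey contains one of these as a subset, so there are no further candidate keys.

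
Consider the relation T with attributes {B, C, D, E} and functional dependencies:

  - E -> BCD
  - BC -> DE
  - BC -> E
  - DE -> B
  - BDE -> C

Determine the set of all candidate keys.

E, BC

{E}⁺: E→BCD adds B, C, D → {B, C, D, E}.
{B, C}⁺: BC→DE adds D, E → {B, C, D, E}. Minimal: {C}⁺ = {C}; {B}⁺ = {B} — none reach the full schema.
Any other superkey contains one of these as a subset, so there are no further candidate keys.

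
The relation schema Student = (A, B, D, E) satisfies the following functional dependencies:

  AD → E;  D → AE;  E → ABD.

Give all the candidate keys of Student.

{D}⁺: D→AE adds A, E; E→ABD adds B → {A, B, D, E}.
{E}⁺: E→ABD adds A, B, D → {A, B, D, E}.
Any other superkey contains one of these as a subset, so there are no further candidate keys.

{D}, {E}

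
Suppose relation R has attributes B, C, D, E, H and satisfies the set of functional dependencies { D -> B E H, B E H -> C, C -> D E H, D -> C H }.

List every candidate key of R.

{C}⁺: C→DEH adds D, E, H; D→BEH adds B → {B, C, D, E, H}.
{D}⁺: D→BEH adds B, E, H; BEH→C adds C → {B, C, D, E, H}.
{B, E, H}⁺: BEH→C adds C; C→DEH adds D → {B, C, D, E, H}. Minimal: {E, H}⁺ = {E, H}; {B, H}⁺ = {B, H}; {B, E}⁺ = {B, E} — none reach the full schema.

{C}, {D}, {B, E, H}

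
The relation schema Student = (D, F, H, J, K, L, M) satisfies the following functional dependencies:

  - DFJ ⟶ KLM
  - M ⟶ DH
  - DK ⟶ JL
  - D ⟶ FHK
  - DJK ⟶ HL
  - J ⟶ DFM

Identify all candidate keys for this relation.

{D}; {J}; {M}

{D}⁺: D→FHK adds F, H, K; DK→JL adds J, L; J→DFM adds M → {D, F, H, J, K, L, M}.
{J}⁺: J→DFM adds D, F, M; DFJ→KLM adds K, L; M→DH adds H → {D, F, H, J, K, L, M}.
{M}⁺: M→DH adds D, H; D→FHK adds F, K; DK→JL adds J, L → {D, F, H, J, K, L, M}.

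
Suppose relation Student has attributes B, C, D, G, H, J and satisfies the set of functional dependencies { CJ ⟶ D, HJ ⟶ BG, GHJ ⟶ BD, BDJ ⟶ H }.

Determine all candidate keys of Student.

BCJ, CHJ

{B, C, J}⁺: CJ→D adds D; BDJ→H adds H; HJ→BG adds G → {B, C, D, G, H, J}. Minimal: {C, J}⁺ = {C, D, J}; {B, J}⁺ = {B, J}; {B, C}⁺ = {B, C} — none reach the full schema.
{C, H, J}⁺: CJ→D adds D; HJ→BG adds B, G → {B, C, D, G, H, J}. Minimal: {H, J}⁺ = {B, D, G, H, J}; {C, J}⁺ = {C, D, J}; {C, H}⁺ = {C, H} — none reach the full schema.
Any other superkey contains one of these as a subset, so there are no further candidate keys.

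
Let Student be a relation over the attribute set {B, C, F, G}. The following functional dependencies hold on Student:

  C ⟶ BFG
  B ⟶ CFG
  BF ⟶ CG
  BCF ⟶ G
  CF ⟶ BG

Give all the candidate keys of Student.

{B}⁺: B→CFG adds C, F, G → {B, C, F, G}.
{C}⁺: C→BFG adds B, F, G → {B, C, F, G}.
Any other superkey contains one of these as a subset, so there are no further candidate keys.

{B}, {C}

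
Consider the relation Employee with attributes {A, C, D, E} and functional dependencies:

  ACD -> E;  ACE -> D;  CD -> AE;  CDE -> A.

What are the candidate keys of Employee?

{C, D}, {A, C, E}

Attribute C never appears on the right-hand side of any dependency, so C must belong to every candidate key.
{C}⁺ = {C}, which is not all of the schema, so we must add further attributes.
{C, D}⁺: CD→AE adds A, E → {A, C, D, E}. Minimal: {D}⁺ = {D}; {C}⁺ = {C} — none reach the full schema.
{A, C, E}⁺: ACE→D adds D → {A, C, D, E}. Minimal: {C, E}⁺ = {C, E}; {A, E}⁺ = {A, E}; {A, C}⁺ = {A, C} — none reach the full schema.
Any other superkey contains one of these as a subset, so there are no further candidate keys.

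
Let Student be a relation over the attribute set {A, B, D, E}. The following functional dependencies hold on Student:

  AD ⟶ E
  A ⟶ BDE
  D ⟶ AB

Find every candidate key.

{A}⁺: A→BDE adds B, D, E → {A, B, D, E}.
{D}⁺: D→AB adds A, B; AD→E adds E → {A, B, D, E}.

{A}, {D}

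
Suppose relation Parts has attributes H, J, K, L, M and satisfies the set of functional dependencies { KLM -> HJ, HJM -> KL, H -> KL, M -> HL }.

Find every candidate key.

Attribute M never appears on the right-hand side of any dependency, so M must belong to every candidate key.
{M}⁺ = {H, J, K, L, M}, which is all of the schema, so {M} is the only candidate key.

M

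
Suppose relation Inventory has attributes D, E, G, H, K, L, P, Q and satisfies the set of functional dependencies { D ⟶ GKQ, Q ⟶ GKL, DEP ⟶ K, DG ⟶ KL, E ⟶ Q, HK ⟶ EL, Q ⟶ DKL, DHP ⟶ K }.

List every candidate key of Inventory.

(D, H, P), (E, H, P), (H, K, P), (H, P, Q)

Attributes H, P never appear on any right-hand side, so every candidate key must contain {H, P}.
{H, P}⁺ = {H, P}, which is not all of the schema, so we must add further attributes.
{D, H, P}⁺: D→GKQ adds G, K, Q; Q→GKL adds L; HK→EL adds E → {D, E, G, H, K, L, P, Q}. Minimal: {H, P}⁺ = {H, P}; {D, P}⁺ = {D, G, K, L, P, Q}; {D, H}⁺ = {D, E, G, H, K, L, Q} — none reach the full schema.
{E, H, P}⁺: E→Q adds Q; Q→DKL adds D, K, L; D→GKQ adds G → {D, E, G, H, K, L, P, Q}. Minimal: {H, P}⁺ = {H, P}; {E, P}⁺ = {D, E, G, K, L, P, Q}; {E, H}⁺ = {D, E, G, H, K, L, Q} — none reach the full schema.
{H, K, P}⁺: HK→EL adds E, L; E→Q adds Q; Q→DKL adds D; D→GKQ adds G → {D, E, G, H, K, L, P, Q}. Minimal: {K, P}⁺ = {K, P}; {H, P}⁺ = {H, P}; {H, K}⁺ = {D, E, G, H, K, L, Q} — none reach the full schema.
{H, P, Q}⁺: Q→GKL adds G, K, L; HK→EL adds E; Q→DKL adds D → {D, E, G, H, K, L, P, Q}. Minimal: {P, Q}⁺ = {D, G, K, L, P, Q}; {H, Q}⁺ = {D, E, G, H, K, L, Q}; {H, P}⁺ = {H, P} — none reach the full schema.
Any other superkey contains one of these as a subset, so there are no further candidate keys.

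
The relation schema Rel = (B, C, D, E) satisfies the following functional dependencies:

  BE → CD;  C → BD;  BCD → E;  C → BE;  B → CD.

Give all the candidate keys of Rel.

{B}, {C}

{B}⁺: B→CD adds C, D; BCD→E adds E → {B, C, D, E}.
{C}⁺: C→BD adds B, D; BCD→E adds E → {B, C, D, E}.
Any other superkey contains one of these as a subset, so there are no further candidate keys.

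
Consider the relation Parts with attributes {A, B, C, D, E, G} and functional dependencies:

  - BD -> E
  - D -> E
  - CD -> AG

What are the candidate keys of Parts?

(B, C, D)

Attributes B, C, D never appear on any right-hand side, so every candidate key must contain {B, C, D}.
{B, C, D}⁺ = {A, B, C, D, E, G}, which is all of the schema, so {B, C, D} is the only candidate key.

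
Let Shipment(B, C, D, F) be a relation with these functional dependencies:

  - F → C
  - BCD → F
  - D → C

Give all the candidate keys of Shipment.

{B, D}

Attributes B, D never appear on any right-hand side, so every candidate key must contain {B, D}.
{B, D}⁺ = {B, C, D, F}, which is all of the schema, so {B, D} is the only candidate key.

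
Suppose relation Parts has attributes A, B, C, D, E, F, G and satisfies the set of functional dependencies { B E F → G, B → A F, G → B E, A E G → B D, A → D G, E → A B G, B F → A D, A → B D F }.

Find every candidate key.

{A, C}, {B, C}, {C, E}, {C, G}

Attribute C never appears on the right-hand side of any dependency, so C must belong to every candidate key.
{C}⁺ = {C}, which is not all of the schema, so we must add further attributes.
{A, C}⁺: A→DG adds D, G; A→BDF adds B, F; G→BE adds E → {A, B, C, D, E, F, G}.
{B, C}⁺: B→AF adds A, F; A→DG adds D, G; G→BE adds E → {A, B, C, D, E, F, G}.
{C, E}⁺: E→ABG adds A, B, G; A→BDF adds D, F → {A, B, C, D, E, F, G}.
{C, G}⁺: G→BE adds B, E; E→ABG adds A; A→BDF adds D, F → {A, B, C, D, E, F, G}.
Any other superkey contains one of these as a subset, so there are no further candidate keys.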